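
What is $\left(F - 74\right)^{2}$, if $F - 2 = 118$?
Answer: $2116$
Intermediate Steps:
$F = 120$ ($F = 2 + 118 = 120$)
$\left(F - 74\right)^{2} = \left(120 - 74\right)^{2} = 46^{2} = 2116$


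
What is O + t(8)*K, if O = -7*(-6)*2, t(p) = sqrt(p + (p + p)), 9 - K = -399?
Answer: 84 + 816*sqrt(6) ≈ 2082.8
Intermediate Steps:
K = 408 (K = 9 - 1*(-399) = 9 + 399 = 408)
t(p) = sqrt(3)*sqrt(p) (t(p) = sqrt(p + 2*p) = sqrt(3*p) = sqrt(3)*sqrt(p))
O = 84 (O = 42*2 = 84)
O + t(8)*K = 84 + (sqrt(3)*sqrt(8))*408 = 84 + (sqrt(3)*(2*sqrt(2)))*408 = 84 + (2*sqrt(6))*408 = 84 + 816*sqrt(6)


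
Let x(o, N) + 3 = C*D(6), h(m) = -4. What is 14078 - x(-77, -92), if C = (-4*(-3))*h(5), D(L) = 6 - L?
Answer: 14081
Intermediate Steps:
C = -48 (C = -4*(-3)*(-4) = 12*(-4) = -48)
x(o, N) = -3 (x(o, N) = -3 - 48*(6 - 1*6) = -3 - 48*(6 - 6) = -3 - 48*0 = -3 + 0 = -3)
14078 - x(-77, -92) = 14078 - 1*(-3) = 14078 + 3 = 14081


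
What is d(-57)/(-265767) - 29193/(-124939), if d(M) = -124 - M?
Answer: 7766906944/33204663213 ≈ 0.23391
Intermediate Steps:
d(-57)/(-265767) - 29193/(-124939) = (-124 - 1*(-57))/(-265767) - 29193/(-124939) = (-124 + 57)*(-1/265767) - 29193*(-1/124939) = -67*(-1/265767) + 29193/124939 = 67/265767 + 29193/124939 = 7766906944/33204663213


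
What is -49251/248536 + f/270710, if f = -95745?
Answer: -3712881753/6728118056 ≈ -0.55185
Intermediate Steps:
-49251/248536 + f/270710 = -49251/248536 - 95745/270710 = -49251*1/248536 - 95745*1/270710 = -49251/248536 - 19149/54142 = -3712881753/6728118056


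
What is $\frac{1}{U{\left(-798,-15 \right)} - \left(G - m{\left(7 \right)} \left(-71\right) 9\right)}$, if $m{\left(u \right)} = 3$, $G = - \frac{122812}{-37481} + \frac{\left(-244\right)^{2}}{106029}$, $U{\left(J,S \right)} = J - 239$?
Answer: $- \frac{3974072949}{11754664593710} \approx -0.00033808$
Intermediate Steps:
$U{\left(J,S \right)} = -239 + J$
$G = \frac{15253102364}{3974072949}$ ($G = \left(-122812\right) \left(- \frac{1}{37481}\right) + 59536 \cdot \frac{1}{106029} = \frac{122812}{37481} + \frac{59536}{106029} = \frac{15253102364}{3974072949} \approx 3.8382$)
$\frac{1}{U{\left(-798,-15 \right)} - \left(G - m{\left(7 \right)} \left(-71\right) 9\right)} = \frac{1}{\left(-239 - 798\right) + \left(3 \left(-71\right) 9 - \frac{15253102364}{3974072949}\right)} = \frac{1}{-1037 - \frac{7633550945597}{3974072949}} = \frac{1}{- \frac{11754664593710}{3974072949}} = - \frac{3974072949}{11754664593710}$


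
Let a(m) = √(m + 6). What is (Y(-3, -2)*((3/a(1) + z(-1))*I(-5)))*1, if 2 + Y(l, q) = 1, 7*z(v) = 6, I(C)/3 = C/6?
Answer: 15/7 + 15*√7/14 ≈ 4.9776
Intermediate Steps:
I(C) = C/2 (I(C) = 3*(C/6) = C/2)
z(v) = 6/7 (z(v) = (⅐)*6 = 6/7)
a(m) = √(6 + m)
Y(l, q) = -1 (Y(l, q) = -2 + 1 = -1)
(Y(-3, -2)*((3/a(1) + z(-1))*I(-5)))*1 = -(3/(√(6 + 1)) + 6/7)*(½)*(-5)*1 = -(3/(√7) + 6/7)*(-5)/2*1 = -(3*(√7/7) + 6/7)*(-5)/2*1 = -(3*√7/7 + 6/7)*(-5)/2*1 = -(6/7 + 3*√7/7)*(-5)/2*1 = -(-15/7 - 15*√7/14)*1 = (15/7 + 15*√7/14)*1 = 15/7 + 15*√7/14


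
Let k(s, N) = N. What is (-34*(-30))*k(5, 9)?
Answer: 9180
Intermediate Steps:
(-34*(-30))*k(5, 9) = -34*(-30)*9 = 1020*9 = 9180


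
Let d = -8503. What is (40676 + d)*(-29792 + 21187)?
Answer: -276848665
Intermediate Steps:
(40676 + d)*(-29792 + 21187) = (40676 - 8503)*(-29792 + 21187) = 32173*(-8605) = -276848665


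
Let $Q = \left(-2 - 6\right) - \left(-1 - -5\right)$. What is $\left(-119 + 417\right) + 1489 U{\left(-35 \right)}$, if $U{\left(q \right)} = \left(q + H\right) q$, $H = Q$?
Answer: $2449703$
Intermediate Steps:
$Q = -12$ ($Q = \left(-2 - 6\right) - \left(-1 + 5\right) = -8 - 4 = -12$)
$H = -12$
$U{\left(q \right)} = q \left(-12 + q\right)$ ($U{\left(q \right)} = \left(q - 12\right) q = \left(-12 + q\right) q = q \left(-12 + q\right)$)
$\left(-119 + 417\right) + 1489 U{\left(-35 \right)} = \left(-119 + 417\right) + 1489 \left(- 35 \left(-12 - 35\right)\right) = 298 + 1489 \left(\left(-35\right) \left(-47\right)\right) = 298 + 1489 \cdot 1645 = 298 + 2449405 = 2449703$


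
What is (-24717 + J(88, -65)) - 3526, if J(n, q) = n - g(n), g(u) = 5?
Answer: -28160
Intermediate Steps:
J(n, q) = -5 + n (J(n, q) = n - 1*5 = n - 5 = -5 + n)
(-24717 + J(88, -65)) - 3526 = (-24717 + (-5 + 88)) - 3526 = (-24717 + 83) - 3526 = -24634 - 3526 = -28160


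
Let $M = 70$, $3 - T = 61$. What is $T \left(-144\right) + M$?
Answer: $8422$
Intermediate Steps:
$T = -58$ ($T = 3 - 61 = -58$)
$T \left(-144\right) + M = \left(-58\right) \left(-144\right) + 70 = 8352 + 70 = 8422$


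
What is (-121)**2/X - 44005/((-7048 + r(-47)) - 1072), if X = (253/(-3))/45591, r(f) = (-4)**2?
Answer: -1475290557637/186392 ≈ -7.9150e+6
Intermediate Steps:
r(f) = 16
X = -253/136773 (X = -1/3*253*(1/45591) = -253/3*1/45591 = -253/136773 ≈ -0.0018498)
(-121)**2/X - 44005/((-7048 + r(-47)) - 1072) = (-121)**2/(-253/136773) - 44005/((-7048 + 16) - 1072) = 14641*(-136773/253) - 44005/(-7032 - 1072) = -182044863/23 - 44005/(-8104) = -182044863/23 - 44005*(-1/8104) = -182044863/23 + 44005/8104 = -1475290557637/186392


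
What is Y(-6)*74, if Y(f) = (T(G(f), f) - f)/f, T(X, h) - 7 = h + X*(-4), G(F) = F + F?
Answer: -2035/3 ≈ -678.33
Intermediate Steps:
G(F) = 2*F
T(X, h) = 7 + h - 4*X (T(X, h) = 7 + (h + X*(-4)) = 7 + (h - 4*X) = 7 + h - 4*X)
Y(f) = (7 - 8*f)/f (Y(f) = ((7 + f - 8*f) - f)/f = ((7 - 7*f) - f)/f = (7 - 8*f)/f)
Y(-6)*74 = (-8 + 7/(-6))*74 = (-8 + 7*(-⅙))*74 = (-8 - 7/6)*74 = -55/6*74 = -2035/3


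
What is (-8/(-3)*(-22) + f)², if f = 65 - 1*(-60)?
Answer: 39601/9 ≈ 4400.1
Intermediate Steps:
f = 125 (f = 65 + 60 = 125)
(-8/(-3)*(-22) + f)² = (-8/(-3)*(-22) + 125)² = (-8*(-⅓)*(-22) + 125)² = ((8/3)*(-22) + 125)² = (-176/3 + 125)² = (199/3)² = 39601/9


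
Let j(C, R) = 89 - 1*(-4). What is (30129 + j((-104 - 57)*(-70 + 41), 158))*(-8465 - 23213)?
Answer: -957372516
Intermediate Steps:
j(C, R) = 93 (j(C, R) = 89 + 4 = 93)
(30129 + j((-104 - 57)*(-70 + 41), 158))*(-8465 - 23213) = (30129 + 93)*(-8465 - 23213) = 30222*(-31678) = -957372516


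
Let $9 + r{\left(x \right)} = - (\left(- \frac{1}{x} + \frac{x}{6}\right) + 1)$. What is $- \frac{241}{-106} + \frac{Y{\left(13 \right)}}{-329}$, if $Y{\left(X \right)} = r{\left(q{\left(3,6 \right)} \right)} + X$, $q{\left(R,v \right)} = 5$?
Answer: $\frac{592786}{261555} \approx 2.2664$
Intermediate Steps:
$r{\left(x \right)} = -10 + \frac{1}{x} - \frac{x}{6}$ ($r{\left(x \right)} = -9 - \left(\left(- \frac{1}{x} + \frac{x}{6}\right) + 1\right) = -9 - \left(1 - \frac{1}{x} + \frac{x}{6}\right) = -10 + \frac{1}{x} - \frac{x}{6}$)
$Y{\left(X \right)} = - \frac{319}{30} + X$ ($Y{\left(X \right)} = \left(-10 + \frac{1}{5} - \frac{5}{6}\right) + X = - \frac{319}{30} + X$)
$- \frac{241}{-106} + \frac{Y{\left(13 \right)}}{-329} = - \frac{241}{-106} + \frac{- \frac{319}{30} + 13}{-329} = \left(-241\right) \left(- \frac{1}{106}\right) + \frac{71}{30} \left(- \frac{1}{329}\right) = \frac{241}{106} - \frac{71}{9870} = \frac{592786}{261555}$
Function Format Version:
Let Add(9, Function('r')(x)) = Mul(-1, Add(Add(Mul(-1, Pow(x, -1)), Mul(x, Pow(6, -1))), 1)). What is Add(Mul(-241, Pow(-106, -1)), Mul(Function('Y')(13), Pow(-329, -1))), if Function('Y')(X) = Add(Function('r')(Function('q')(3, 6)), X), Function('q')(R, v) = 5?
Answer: Rational(592786, 261555) ≈ 2.2664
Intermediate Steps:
Function('r')(x) = Add(-10, Pow(x, -1), Mul(Rational(-1, 6), x)) (Function('r')(x) = Add(-9, Mul(-1, Add(Add(Mul(-1, Pow(x, -1)), Mul(x, Pow(6, -1))), 1))) = Add(-9, Mul(-1, Add(Add(Mul(-1, Pow(x, -1)), Mul(x, Rational(1, 6))), 1))) = Add(-9, Mul(-1, Add(Add(Mul(-1, Pow(x, -1)), Mul(Rational(1, 6), x)), 1))) = Add(-9, Mul(-1, Add(1, Mul(-1, Pow(x, -1)), Mul(Rational(1, 6), x)))) = Add(-9, Add(-1, Pow(x, -1), Mul(Rational(-1, 6), x))) = Add(-10, Pow(x, -1), Mul(Rational(-1, 6), x)))
Function('Y')(X) = Add(Rational(-319, 30), X) (Function('Y')(X) = Add(Add(-10, Pow(5, -1), Mul(Rational(-1, 6), 5)), X) = Add(Add(-10, Rational(1, 5), Rational(-5, 6)), X) = Add(Rational(-319, 30), X))
Add(Mul(-241, Pow(-106, -1)), Mul(Function('Y')(13), Pow(-329, -1))) = Add(Mul(-241, Pow(-106, -1)), Mul(Add(Rational(-319, 30), 13), Pow(-329, -1))) = Add(Mul(-241, Rational(-1, 106)), Mul(Rational(71, 30), Rational(-1, 329))) = Add(Rational(241, 106), Rational(-71, 9870)) = Rational(592786, 261555)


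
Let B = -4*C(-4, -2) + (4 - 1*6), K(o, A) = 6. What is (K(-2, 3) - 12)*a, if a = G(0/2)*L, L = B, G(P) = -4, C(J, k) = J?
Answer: 336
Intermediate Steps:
B = 14 (B = -4*(-4) + (4 - 1*6) = 16 + (4 - 6) = 16 - 2 = 14)
L = 14
a = -56 (a = -4*14 = -56)
(K(-2, 3) - 12)*a = (6 - 12)*(-56) = -6*(-56) = 336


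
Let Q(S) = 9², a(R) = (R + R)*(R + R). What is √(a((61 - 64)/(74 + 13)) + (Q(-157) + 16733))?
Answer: √14140578/29 ≈ 129.67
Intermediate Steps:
a(R) = 4*R² (a(R) = (2*R)*(2*R) = 4*R²)
Q(S) = 81
√(a((61 - 64)/(74 + 13)) + (Q(-157) + 16733)) = √(4*((61 - 64)/(74 + 13))² + (81 + 16733)) = √(4*(-3/87)² + 16814) = √(4*(-3*1/87)² + 16814) = √(4*(-1/29)² + 16814) = √(4*(1/841) + 16814) = √(4/841 + 16814) = √(14140578/841) = √14140578/29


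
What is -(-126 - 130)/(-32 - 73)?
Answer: -256/105 ≈ -2.4381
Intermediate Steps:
-(-126 - 130)/(-32 - 73) = -(-256)/(-105) = -(-256)*(-1)/105 = -1*256/105 = -256/105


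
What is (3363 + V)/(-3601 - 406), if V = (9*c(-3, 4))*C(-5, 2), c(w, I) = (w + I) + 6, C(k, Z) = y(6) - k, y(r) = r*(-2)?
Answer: -2922/4007 ≈ -0.72922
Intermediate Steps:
y(r) = -2*r
C(k, Z) = -12 - k (C(k, Z) = -2*6 - k = -12 - k)
c(w, I) = 6 + I + w (c(w, I) = (I + w) + 6 = 6 + I + w)
V = -441 (V = (9*(6 + 4 - 3))*(-12 - 1*(-5)) = (9*7)*(-12 + 5) = 63*(-7) = -441)
(3363 + V)/(-3601 - 406) = (3363 - 441)/(-3601 - 406) = 2922/(-4007) = 2922*(-1/4007) = -2922/4007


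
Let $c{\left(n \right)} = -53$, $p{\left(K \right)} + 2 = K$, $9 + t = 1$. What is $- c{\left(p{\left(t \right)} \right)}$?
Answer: $53$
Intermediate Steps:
$t = -8$ ($t = -9 + 1 = -8$)
$p{\left(K \right)} = -2 + K$
$- c{\left(p{\left(t \right)} \right)} = \left(-1\right) \left(-53\right) = 53$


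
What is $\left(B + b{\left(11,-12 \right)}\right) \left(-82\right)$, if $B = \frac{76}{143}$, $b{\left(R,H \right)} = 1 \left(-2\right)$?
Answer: $\frac{17220}{143} \approx 120.42$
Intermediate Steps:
$b{\left(R,H \right)} = -2$
$B = \frac{76}{143}$ ($B = 76 \cdot \frac{1}{143} = \frac{76}{143} \approx 0.53147$)
$\left(B + b{\left(11,-12 \right)}\right) \left(-82\right) = \left(\frac{76}{143} - 2\right) \left(-82\right) = \left(- \frac{210}{143}\right) \left(-82\right) = \frac{17220}{143}$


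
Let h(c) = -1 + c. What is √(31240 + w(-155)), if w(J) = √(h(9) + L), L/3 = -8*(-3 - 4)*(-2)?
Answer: √(31240 + 2*I*√82) ≈ 176.75 + 0.0512*I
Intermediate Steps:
L = -336 (L = 3*(-8*(-3 - 4)*(-2)) = 3*(-8*(-7)*(-2)) = 3*(-2*(-28)*(-2)) = 3*(56*(-2)) = 3*(-112) = -336)
w(J) = 2*I*√82 (w(J) = √((-1 + 9) - 336) = √(8 - 336) = √(-328) = 2*I*√82)
√(31240 + w(-155)) = √(31240 + 2*I*√82)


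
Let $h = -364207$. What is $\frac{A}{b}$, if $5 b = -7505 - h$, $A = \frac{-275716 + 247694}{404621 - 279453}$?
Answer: $- \frac{70055}{22323837968} \approx -3.1381 \cdot 10^{-6}$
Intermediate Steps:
$A = - \frac{14011}{62584}$ ($A = - \frac{28022}{125168} = \left(-28022\right) \frac{1}{125168} = - \frac{14011}{62584} \approx -0.22388$)
$b = \frac{356702}{5}$ ($b = \frac{-7505 - -364207}{5} = \frac{-7505 + 364207}{5} = \frac{1}{5} \cdot 356702 = \frac{356702}{5} \approx 71340.0$)
$\frac{A}{b} = - \frac{14011}{62584 \cdot \frac{356702}{5}} = \left(- \frac{14011}{62584}\right) \frac{5}{356702} = - \frac{70055}{22323837968}$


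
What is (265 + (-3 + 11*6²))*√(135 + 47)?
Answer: 658*√182 ≈ 8876.9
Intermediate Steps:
(265 + (-3 + 11*6²))*√(135 + 47) = (265 + (-3 + 11*36))*√182 = (265 + (-3 + 396))*√182 = (265 + 393)*√182 = 658*√182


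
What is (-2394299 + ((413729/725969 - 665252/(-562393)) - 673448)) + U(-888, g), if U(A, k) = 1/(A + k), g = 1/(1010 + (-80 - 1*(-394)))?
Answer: -1472576468000603244557262/480019150482368887 ≈ -3.0677e+6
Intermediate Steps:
g = 1/1324 (g = 1/(1010 + (-80 + 394)) = 1/(1010 + 314) = 1/1324 ≈ 0.00075529)
(-2394299 + ((413729/725969 - 665252/(-562393)) - 673448)) + U(-888, g) = (-2394299 + ((413729/725969 - 665252/(-562393)) - 673448)) + 1/(-888 + 1/1324) = (-2394299 + ((413729*(1/725969) - 665252*(-1/562393)) - 673448)) + 1/(-1175711/1324) = (-2394299 + ((413729/725969 + 665252/562393) - 673448)) - 1324/1175711 = (-2394299 + (715630622685/408279883817 - 673448)) - 1324/1175711 = (-2394299 - 274954555566168331/408279883817) - 1324/1175711 = -1252498673109327614/408279883817 - 1324/1175711 = -1472576468000603244557262/480019150482368887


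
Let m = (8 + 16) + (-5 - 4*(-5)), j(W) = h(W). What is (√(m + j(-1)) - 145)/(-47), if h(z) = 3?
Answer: 145/47 - √42/47 ≈ 2.9472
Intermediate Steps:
j(W) = 3
m = 39 (m = 24 + (-5 + 20) = 24 + 15 = 39)
(√(m + j(-1)) - 145)/(-47) = (√(39 + 3) - 145)/(-47) = -(√42 - 145)/47 = -(-145 + √42)/47 = 145/47 - √42/47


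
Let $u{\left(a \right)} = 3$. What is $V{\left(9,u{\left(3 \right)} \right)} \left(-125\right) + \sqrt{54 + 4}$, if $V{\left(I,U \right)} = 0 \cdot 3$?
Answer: $\sqrt{58} \approx 7.6158$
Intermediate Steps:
$V{\left(I,U \right)} = 0$
$V{\left(9,u{\left(3 \right)} \right)} \left(-125\right) + \sqrt{54 + 4} = 0 \left(-125\right) + \sqrt{54 + 4} = 0 + \sqrt{58} = \sqrt{58}$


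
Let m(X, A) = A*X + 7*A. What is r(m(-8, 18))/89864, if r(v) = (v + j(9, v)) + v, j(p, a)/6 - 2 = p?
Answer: 15/44932 ≈ 0.00033384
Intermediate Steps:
m(X, A) = 7*A + A*X
j(p, a) = 12 + 6*p
r(v) = 66 + 2*v (r(v) = (v + (12 + 6*9)) + v = (v + (12 + 54)) + v = (v + 66) + v = (66 + v) + v = 66 + 2*v)
r(m(-8, 18))/89864 = (66 + 2*(18*(7 - 8)))/89864 = (66 + 2*(18*(-1)))*(1/89864) = (66 + 2*(-18))*(1/89864) = (66 - 36)*(1/89864) = 30*(1/89864) = 15/44932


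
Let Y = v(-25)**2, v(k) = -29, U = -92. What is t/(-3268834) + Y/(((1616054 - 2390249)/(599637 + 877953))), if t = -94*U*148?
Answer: -135433929765258/84357164621 ≈ -1605.5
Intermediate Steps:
Y = 841 (Y = (-29)**2 = 841)
t = 1279904 (t = -94*(-92)*148 = 8648*148 = 1279904)
t/(-3268834) + Y/(((1616054 - 2390249)/(599637 + 877953))) = 1279904/(-3268834) + 841/(((1616054 - 2390249)/(599637 + 877953))) = 1279904*(-1/3268834) + 841/((-774195/1477590)) = -639952/1634417 + 841/((-774195*1/1477590)) = -639952/1634417 + 841/(-51613/98506) = -639952/1634417 + 841*(-98506/51613) = -639952/1634417 - 82843546/51613 = -135433929765258/84357164621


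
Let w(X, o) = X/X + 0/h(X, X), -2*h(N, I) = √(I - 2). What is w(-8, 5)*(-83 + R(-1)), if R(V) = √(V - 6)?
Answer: -83 + I*√7 ≈ -83.0 + 2.6458*I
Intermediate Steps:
h(N, I) = -√(-2 + I)/2 (h(N, I) = -√(I - 2)/2 = -√(-2 + I)/2)
R(V) = √(-6 + V)
w(X, o) = 1 (w(X, o) = X/X + 0/((-√(-2 + X)/2)) = 1 + 0*(-2/√(-2 + X)) = 1 + 0 = 1)
w(-8, 5)*(-83 + R(-1)) = 1*(-83 + √(-6 - 1)) = 1*(-83 + √(-7)) = 1*(-83 + I*√7) = -83 + I*√7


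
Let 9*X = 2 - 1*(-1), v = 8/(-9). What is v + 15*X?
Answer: 37/9 ≈ 4.1111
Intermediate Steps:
v = -8/9 (v = 8*(-⅑) = -8/9 ≈ -0.88889)
X = ⅓ (X = (2 - 1*(-1))/9 = (2 + 1)/9 = (⅑)*3 = ⅓ ≈ 0.33333)
v + 15*X = -8/9 + 15*(⅓) = -8/9 + 5 = 37/9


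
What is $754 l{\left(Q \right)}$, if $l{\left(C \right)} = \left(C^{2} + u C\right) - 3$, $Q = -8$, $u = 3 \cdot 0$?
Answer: $45994$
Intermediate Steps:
$u = 0$
$l{\left(C \right)} = -3 + C^{2}$ ($l{\left(C \right)} = \left(C^{2} + 0 C\right) - 3 = \left(C^{2} + 0\right) - 3 = C^{2} - 3 = -3 + C^{2}$)
$754 l{\left(Q \right)} = 754 \left(-3 + \left(-8\right)^{2}\right) = 754 \left(-3 + 64\right) = 754 \cdot 61 = 45994$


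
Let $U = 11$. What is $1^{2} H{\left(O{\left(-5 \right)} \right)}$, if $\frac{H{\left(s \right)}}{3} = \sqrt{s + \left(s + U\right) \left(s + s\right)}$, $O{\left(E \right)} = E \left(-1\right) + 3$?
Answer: $6 \sqrt{78} \approx 52.991$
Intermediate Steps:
$O{\left(E \right)} = 3 - E$ ($O{\left(E \right)} = - E + 3 = 3 - E$)
$H{\left(s \right)} = 3 \sqrt{s + 2 s \left(11 + s\right)}$ ($H{\left(s \right)} = 3 \sqrt{s + \left(s + 11\right) \left(s + s\right)} = 3 \sqrt{s + \left(11 + s\right) 2 s} = 3 \sqrt{s + 2 s \left(11 + s\right)}$)
$1^{2} H{\left(O{\left(-5 \right)} \right)} = 1^{2} \cdot 3 \sqrt{\left(3 - -5\right) \left(23 + 2 \left(3 - -5\right)\right)} = 1 \cdot 3 \sqrt{\left(3 + 5\right) \left(23 + 2 \left(3 + 5\right)\right)} = 1 \cdot 3 \sqrt{8 \left(23 + 2 \cdot 8\right)} = 1 \cdot 3 \sqrt{8 \left(23 + 16\right)} = 1 \cdot 3 \sqrt{8 \cdot 39} = 1 \cdot 3 \sqrt{312} = 1 \cdot 3 \cdot 2 \sqrt{78} = 1 \cdot 6 \sqrt{78} = 6 \sqrt{78}$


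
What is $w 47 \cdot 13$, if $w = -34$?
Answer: $-20774$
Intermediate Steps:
$w 47 \cdot 13 = \left(-34\right) 47 \cdot 13 = \left(-1598\right) 13 = -20774$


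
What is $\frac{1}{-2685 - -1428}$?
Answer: $- \frac{1}{1257} \approx -0.00079555$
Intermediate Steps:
$\frac{1}{-2685 - -1428} = \frac{1}{-2685 + 1428} = \frac{1}{-1257} = - \frac{1}{1257}$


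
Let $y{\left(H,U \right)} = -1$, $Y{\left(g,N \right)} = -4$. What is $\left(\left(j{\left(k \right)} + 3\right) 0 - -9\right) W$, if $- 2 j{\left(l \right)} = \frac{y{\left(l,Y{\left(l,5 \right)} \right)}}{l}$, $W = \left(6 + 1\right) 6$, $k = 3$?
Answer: $378$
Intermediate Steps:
$W = 42$ ($W = 7 \cdot 6 = 42$)
$j{\left(l \right)} = \frac{1}{2 l}$ ($j{\left(l \right)} = - \frac{\left(-1\right) \frac{1}{l}}{2} = \frac{1}{2 l}$)
$\left(\left(j{\left(k \right)} + 3\right) 0 - -9\right) W = \left(\left(\frac{1}{2 \cdot 3} + 3\right) 0 - -9\right) 42 = \left(\left(\frac{1}{2} \cdot \frac{1}{3} + 3\right) 0 + 9\right) 42 = \left(\left(\frac{1}{6} + 3\right) 0 + 9\right) 42 = \left(\frac{19}{6} \cdot 0 + 9\right) 42 = \left(0 + 9\right) 42 = 9 \cdot 42 = 378$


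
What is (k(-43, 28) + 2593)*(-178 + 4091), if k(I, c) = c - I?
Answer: 10424232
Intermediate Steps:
(k(-43, 28) + 2593)*(-178 + 4091) = ((28 - 1*(-43)) + 2593)*(-178 + 4091) = ((28 + 43) + 2593)*3913 = (71 + 2593)*3913 = 2664*3913 = 10424232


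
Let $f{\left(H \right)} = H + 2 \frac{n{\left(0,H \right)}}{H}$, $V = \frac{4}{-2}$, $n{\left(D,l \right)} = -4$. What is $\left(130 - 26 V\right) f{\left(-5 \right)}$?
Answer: $- \frac{3094}{5} \approx -618.8$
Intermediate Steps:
$V = -2$ ($V = 4 \left(- \frac{1}{2}\right) = -2$)
$f{\left(H \right)} = H - \frac{8}{H}$ ($f{\left(H \right)} = H + 2 \left(- \frac{4}{H}\right) = H - \frac{8}{H}$)
$\left(130 - 26 V\right) f{\left(-5 \right)} = \left(130 - -52\right) \left(-5 - \frac{8}{-5}\right) = \left(130 + 52\right) \left(-5 - - \frac{8}{5}\right) = 182 \left(-5 + \frac{8}{5}\right) = 182 \left(- \frac{17}{5}\right) = - \frac{3094}{5}$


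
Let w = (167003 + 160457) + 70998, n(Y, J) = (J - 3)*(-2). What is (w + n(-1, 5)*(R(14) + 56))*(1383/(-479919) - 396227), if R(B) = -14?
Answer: -25245859518612280/159973 ≈ -1.5781e+11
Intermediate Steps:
n(Y, J) = 6 - 2*J (n(Y, J) = (-3 + J)*(-2) = 6 - 2*J)
w = 398458 (w = 327460 + 70998 = 398458)
(w + n(-1, 5)*(R(14) + 56))*(1383/(-479919) - 396227) = (398458 + (6 - 2*5)*(-14 + 56))*(1383/(-479919) - 396227) = (398458 + (6 - 10)*42)*(1383*(-1/479919) - 396227) = (398458 - 4*42)*(-461/159973 - 396227) = (398458 - 168)*(-63385622332/159973) = 398290*(-63385622332/159973) = -25245859518612280/159973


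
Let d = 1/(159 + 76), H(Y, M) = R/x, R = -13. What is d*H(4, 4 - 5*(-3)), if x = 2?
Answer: -13/470 ≈ -0.027660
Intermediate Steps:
H(Y, M) = -13/2
d = 1/235 ≈ 0.0042553
d*H(4, 4 - 5*(-3)) = (1/235)*(-13/2) = -13/470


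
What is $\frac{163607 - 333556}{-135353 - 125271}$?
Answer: $\frac{13073}{20048} \approx 0.65209$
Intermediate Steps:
$\frac{163607 - 333556}{-135353 - 125271} = - \frac{169949}{-260624} = \left(-169949\right) \left(- \frac{1}{260624}\right) = \frac{13073}{20048}$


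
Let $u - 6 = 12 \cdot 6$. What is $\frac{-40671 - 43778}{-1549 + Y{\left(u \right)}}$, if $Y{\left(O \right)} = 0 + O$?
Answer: $\frac{84449}{1471} \approx 57.409$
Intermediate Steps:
$u = 78$ ($u = 6 + 12 \cdot 6 = 6 + 72 = 78$)
$Y{\left(O \right)} = O$
$\frac{-40671 - 43778}{-1549 + Y{\left(u \right)}} = \frac{-40671 - 43778}{-1549 + 78} = - \frac{84449}{-1471} = \left(-84449\right) \left(- \frac{1}{1471}\right) = \frac{84449}{1471}$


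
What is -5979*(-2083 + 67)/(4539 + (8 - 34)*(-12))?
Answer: 191328/77 ≈ 2484.8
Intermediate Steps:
-5979*(-2083 + 67)/(4539 + (8 - 34)*(-12)) = -5979*(-2016/(4539 - 26*(-12))) = -5979*(-2016/(4539 + 312)) = -5979/(4851*(-1/2016)) = -5979/(-77/32) = -5979*(-32/77) = 191328/77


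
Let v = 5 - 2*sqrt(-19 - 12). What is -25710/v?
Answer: -128550/149 - 51420*I*sqrt(31)/149 ≈ -862.75 - 1921.4*I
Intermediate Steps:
v = 5 - 2*I*sqrt(31) ≈ 5.0 - 11.136*I
-25710/v = -25710/(5 - 2*I*sqrt(31))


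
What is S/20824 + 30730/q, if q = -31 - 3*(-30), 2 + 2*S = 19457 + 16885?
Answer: 320496775/614308 ≈ 521.72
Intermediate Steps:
S = 18170 (S = -1 + (19457 + 16885)/2 = -1 + (½)*36342 = -1 + 18171 = 18170)
q = 59 (q = -31 + 90 = 59)
S/20824 + 30730/q = 18170/20824 + 30730/59 = 18170*(1/20824) + 30730*(1/59) = 9085/10412 + 30730/59 = 320496775/614308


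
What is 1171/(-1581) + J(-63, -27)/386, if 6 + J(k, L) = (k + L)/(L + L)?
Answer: -458857/610266 ≈ -0.75190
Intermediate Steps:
J(k, L) = -6 + (L + k)/(2*L) (J(k, L) = -6 + (k + L)/(L + L) = -6 + (L + k)/((2*L)) = -6 + (L + k)*(1/(2*L)) = -6 + (L + k)/(2*L))
1171/(-1581) + J(-63, -27)/386 = 1171/(-1581) + ((½)*(-63 - 11*(-27))/(-27))/386 = 1171*(-1/1581) + ((½)*(-1/27)*(-63 + 297))*(1/386) = -1171/1581 + ((½)*(-1/27)*234)*(1/386) = -1171/1581 - 13/3*1/386 = -1171/1581 - 13/1158 = -458857/610266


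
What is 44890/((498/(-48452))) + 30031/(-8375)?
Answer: -9107863025219/2085375 ≈ -4.3675e+6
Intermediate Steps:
44890/((498/(-48452))) + 30031/(-8375) = 44890/((498*(-1/48452))) + 30031*(-1/8375) = 44890/(-249/24226) - 30031/8375 = 44890*(-24226/249) - 30031/8375 = -1087505140/249 - 30031/8375 = -9107863025219/2085375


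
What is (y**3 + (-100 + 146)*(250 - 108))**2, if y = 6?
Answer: 45535504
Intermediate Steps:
(y**3 + (-100 + 146)*(250 - 108))**2 = (6**3 + (-100 + 146)*(250 - 108))**2 = (216 + 46*142)**2 = (216 + 6532)**2 = 6748**2 = 45535504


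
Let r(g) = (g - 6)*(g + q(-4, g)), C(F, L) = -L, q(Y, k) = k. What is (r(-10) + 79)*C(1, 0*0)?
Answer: 0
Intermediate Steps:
r(g) = 2*g*(-6 + g) (r(g) = (g - 6)*(g + g) = (-6 + g)*(2*g) = 2*g*(-6 + g))
(r(-10) + 79)*C(1, 0*0) = (2*(-10)*(-6 - 10) + 79)*(-0*0) = (2*(-10)*(-16) + 79)*(-1*0) = (320 + 79)*0 = 399*0 = 0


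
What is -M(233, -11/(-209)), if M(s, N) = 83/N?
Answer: -1577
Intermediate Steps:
-M(233, -11/(-209)) = -83/((-11/(-209))) = -83/((-11*(-1/209))) = -83/1/19 = -83*19 = -1*1577 = -1577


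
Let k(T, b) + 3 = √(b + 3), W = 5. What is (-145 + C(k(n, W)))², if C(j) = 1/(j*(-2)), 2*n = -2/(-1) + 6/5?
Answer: 82377/4 - 287*√2 ≈ 20188.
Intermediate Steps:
n = 8/5 (n = (-2/(-1) + 6/5)/2 = (-2*(-1) + 6*(⅕))/2 = (2 + 6/5)/2 = (½)*(16/5) = 8/5 ≈ 1.6000)
k(T, b) = -3 + √(3 + b) (k(T, b) = -3 + √(b + 3) = -3 + √(3 + b))
C(j) = -1/(2*j) (C(j) = 1/(-2*j) = -1/(2*j))
(-145 + C(k(n, W)))² = (-145 - 1/(2*(-3 + √(3 + 5))))² = (-145 - 1/(2*(-3 + √8)))² = (-145 - 1/(2*(-3 + 2*√2)))²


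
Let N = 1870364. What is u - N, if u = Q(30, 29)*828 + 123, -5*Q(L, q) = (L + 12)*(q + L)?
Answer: -11402989/5 ≈ -2.2806e+6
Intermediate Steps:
Q(L, q) = -(12 + L)*(L + q)/5 (Q(L, q) = -(L + 12)*(q + L)/5 = -(12 + L)*(L + q)/5)
u = -2051169/5 (u = (-12/5*30 - 12/5*29 - 1/5*30**2 - 1/5*30*29)*828 + 123 = (-72 - 348/5 - 1/5*900 - 174)*828 + 123 = (-72 - 348/5 - 180 - 174)*828 + 123 = -2478/5*828 + 123 = -2051784/5 + 123 = -2051169/5 ≈ -4.1023e+5)
u - N = -2051169/5 - 1*1870364 = -2051169/5 - 1870364 = -11402989/5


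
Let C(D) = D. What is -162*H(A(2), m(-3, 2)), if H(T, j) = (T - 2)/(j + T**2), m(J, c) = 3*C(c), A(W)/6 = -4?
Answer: 702/97 ≈ 7.2371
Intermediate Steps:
A(W) = -24 (A(W) = 6*(-4) = -24)
m(J, c) = 3*c
H(T, j) = (-2 + T)/(j + T**2)
-162*H(A(2), m(-3, 2)) = -162*(-2 - 24)/(3*2 + (-24)**2) = -162*(-26)/(6 + 576) = -162*(-26)/582 = -27*(-26)/97 = -162*(-13/291) = 702/97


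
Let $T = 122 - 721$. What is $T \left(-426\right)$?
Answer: $255174$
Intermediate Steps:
$T = -599$ ($T = 122 - 721 = -599$)
$T \left(-426\right) = \left(-599\right) \left(-426\right) = 255174$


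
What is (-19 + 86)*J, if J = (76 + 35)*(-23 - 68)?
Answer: -676767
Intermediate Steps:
J = -10101 (J = 111*(-91) = -10101)
(-19 + 86)*J = (-19 + 86)*(-10101) = 67*(-10101) = -676767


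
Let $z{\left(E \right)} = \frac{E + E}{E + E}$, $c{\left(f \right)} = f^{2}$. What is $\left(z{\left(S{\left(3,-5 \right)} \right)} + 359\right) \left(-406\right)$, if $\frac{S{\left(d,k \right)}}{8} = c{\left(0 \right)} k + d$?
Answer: $-146160$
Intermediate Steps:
$S{\left(d,k \right)} = 8 d$ ($S{\left(d,k \right)} = 8 \left(0^{2} k + d\right) = 8 \left(0 k + d\right) = 8 \left(0 + d\right) = 8 d$)
$z{\left(E \right)} = 1$ ($z{\left(E \right)} = \frac{2 E}{2 E} = 2 E \frac{1}{2 E} = 1$)
$\left(z{\left(S{\left(3,-5 \right)} \right)} + 359\right) \left(-406\right) = \left(1 + 359\right) \left(-406\right) = 360 \left(-406\right) = -146160$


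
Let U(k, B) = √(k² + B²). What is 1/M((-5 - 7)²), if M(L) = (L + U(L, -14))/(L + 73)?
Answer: -1116/7 + 31*√5233/14 ≈ 0.75170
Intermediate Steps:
U(k, B) = √(B² + k²)
M(L) = (L + √(196 + L²))/(73 + L) (M(L) = (L + √((-14)² + L²))/(L + 73) = (L + √(196 + L²))/(73 + L))
1/M((-5 - 7)²) = 1/(((-5 - 7)² + √(196 + ((-5 - 7)²)²))/(73 + (-5 - 7)²)) = 1/(((-12)² + √(196 + ((-12)²)²))/(73 + (-12)²)) = 1/((144 + √(196 + 144²))/(73 + 144)) = 1/((144 + √(196 + 20736))/217) = 1/((144 + √20932)/217) = 1/((144 + 2*√5233)/217) = 1/(144/217 + 2*√5233/217)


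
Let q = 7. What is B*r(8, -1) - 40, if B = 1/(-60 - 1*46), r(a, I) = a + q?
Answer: -4255/106 ≈ -40.141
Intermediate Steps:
r(a, I) = 7 + a (r(a, I) = a + 7 = 7 + a)
B = -1/106 (B = 1/(-60 - 46) = 1/(-106) = -1/106 ≈ -0.0094340)
B*r(8, -1) - 40 = -(7 + 8)/106 - 40 = -1/106*15 - 40 = -15/106 - 40 = -4255/106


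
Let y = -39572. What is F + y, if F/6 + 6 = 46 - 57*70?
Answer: -63272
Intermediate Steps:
F = -23700 (F = -36 + 6*(46 - 57*70) = -36 + 6*(46 - 3990) = -36 + 6*(-3944) = -36 - 23664 = -23700)
F + y = -23700 - 39572 = -63272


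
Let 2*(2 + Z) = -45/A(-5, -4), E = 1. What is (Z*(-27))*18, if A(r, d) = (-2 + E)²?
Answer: 11907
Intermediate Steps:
A(r, d) = 1 (A(r, d) = (-2 + 1)² = (-1)² = 1)
Z = -49/2 (Z = -2 + (-45/1)/2 = -2 + (-45*1)/2 = -2 + (½)*(-45) = -2 - 45/2 = -49/2 ≈ -24.500)
(Z*(-27))*18 = -49/2*(-27)*18 = (1323/2)*18 = 11907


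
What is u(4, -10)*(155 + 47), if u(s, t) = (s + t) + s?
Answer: -404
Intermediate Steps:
u(s, t) = t + 2*s
u(4, -10)*(155 + 47) = (-10 + 2*4)*(155 + 47) = (-10 + 8)*202 = -2*202 = -404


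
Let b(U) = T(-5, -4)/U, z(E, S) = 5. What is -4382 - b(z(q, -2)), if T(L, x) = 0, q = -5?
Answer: -4382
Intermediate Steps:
b(U) = 0 (b(U) = 0/U = 0)
-4382 - b(z(q, -2)) = -4382 - 1*0 = -4382 + 0 = -4382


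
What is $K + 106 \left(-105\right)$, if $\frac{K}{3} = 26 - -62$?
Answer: $-10866$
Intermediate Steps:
$K = 264$ ($K = 3 \left(26 - -62\right) = 3 \left(26 + 62\right) = 3 \cdot 88 = 264$)
$K + 106 \left(-105\right) = 264 + 106 \left(-105\right) = 264 - 11130 = -10866$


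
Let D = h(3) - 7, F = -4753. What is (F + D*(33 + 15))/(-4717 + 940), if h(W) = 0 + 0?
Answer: 5089/3777 ≈ 1.3474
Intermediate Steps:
h(W) = 0
D = -7 (D = 0 - 7 = -7)
(F + D*(33 + 15))/(-4717 + 940) = (-4753 - 7*(33 + 15))/(-4717 + 940) = (-4753 - 7*48)/(-3777) = (-4753 - 336)*(-1/3777) = -5089*(-1/3777) = 5089/3777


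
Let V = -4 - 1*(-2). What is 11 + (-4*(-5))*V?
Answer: -29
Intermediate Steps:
V = -2 (V = -4 + 2 = -2)
11 + (-4*(-5))*V = 11 - 4*(-5)*(-2) = 11 + 20*(-2) = 11 - 40 = -29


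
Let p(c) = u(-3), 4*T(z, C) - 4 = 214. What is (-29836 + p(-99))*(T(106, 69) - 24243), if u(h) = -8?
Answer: 721881594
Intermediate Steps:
T(z, C) = 109/2 (T(z, C) = 1 + (¼)*214 = 1 + 107/2 = 109/2)
p(c) = -8
(-29836 + p(-99))*(T(106, 69) - 24243) = (-29836 - 8)*(109/2 - 24243) = -29844*(-48377/2) = 721881594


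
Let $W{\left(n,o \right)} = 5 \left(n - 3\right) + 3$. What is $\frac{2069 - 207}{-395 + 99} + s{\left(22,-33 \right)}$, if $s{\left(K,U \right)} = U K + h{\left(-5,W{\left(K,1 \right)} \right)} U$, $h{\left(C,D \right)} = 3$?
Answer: $- \frac{123031}{148} \approx -831.29$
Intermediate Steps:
$W{\left(n,o \right)} = -12 + 5 n$ ($W{\left(n,o \right)} = 5 \left(-3 + n\right) + 3 = \left(-15 + 5 n\right) + 3 = -12 + 5 n$)
$s{\left(K,U \right)} = 3 U + K U$ ($s{\left(K,U \right)} = U K + 3 U = K U + 3 U = 3 U + K U$)
$\frac{2069 - 207}{-395 + 99} + s{\left(22,-33 \right)} = \frac{2069 - 207}{-395 + 99} - 33 \left(3 + 22\right) = \frac{1862}{-296} - 825 = 1862 \left(- \frac{1}{296}\right) - 825 = - \frac{931}{148} - 825 = - \frac{123031}{148}$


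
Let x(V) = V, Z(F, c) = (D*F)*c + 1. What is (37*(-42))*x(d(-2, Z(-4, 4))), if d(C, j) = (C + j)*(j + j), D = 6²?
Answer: -1031156700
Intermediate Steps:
D = 36
Z(F, c) = 1 + 36*F*c (Z(F, c) = (36*F)*c + 1 = 36*F*c + 1 = 1 + 36*F*c)
d(C, j) = 2*j*(C + j) (d(C, j) = (C + j)*(2*j) = 2*j*(C + j))
(37*(-42))*x(d(-2, Z(-4, 4))) = (37*(-42))*(2*(1 + 36*(-4)*4)*(-2 + (1 + 36*(-4)*4))) = -3108*(1 - 576)*(-2 + (1 - 576)) = -3108*(-575)*(-2 - 575) = -3108*(-575)*(-577) = -1554*663550 = -1031156700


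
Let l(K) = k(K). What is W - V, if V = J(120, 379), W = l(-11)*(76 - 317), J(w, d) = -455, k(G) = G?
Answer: 3106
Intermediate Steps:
l(K) = K
W = 2651 (W = -11*(76 - 317) = -11*(-241) = 2651)
V = -455
W - V = 2651 - 1*(-455) = 2651 + 455 = 3106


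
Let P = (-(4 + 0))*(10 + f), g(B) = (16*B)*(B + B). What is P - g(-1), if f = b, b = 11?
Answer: -116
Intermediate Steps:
f = 11
g(B) = 32*B**2 (g(B) = (16*B)*(2*B) = 32*B**2)
P = -84 (P = (-(4 + 0))*(10 + 11) = -1*4*21 = -4*21 = -84)
P - g(-1) = -84 - 32*(-1)**2 = -84 - 32 = -116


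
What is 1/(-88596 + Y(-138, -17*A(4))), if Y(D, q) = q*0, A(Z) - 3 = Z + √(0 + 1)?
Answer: -1/88596 ≈ -1.1287e-5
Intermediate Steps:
A(Z) = 4 + Z (A(Z) = 3 + (Z + √(0 + 1)) = 3 + (Z + √1) = 3 + (Z + 1) = 3 + (1 + Z) = 4 + Z)
Y(D, q) = 0
1/(-88596 + Y(-138, -17*A(4))) = 1/(-88596 + 0) = 1/(-88596) = -1/88596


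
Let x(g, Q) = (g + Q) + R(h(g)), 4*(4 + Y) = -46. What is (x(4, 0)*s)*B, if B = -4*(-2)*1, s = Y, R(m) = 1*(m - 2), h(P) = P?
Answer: -744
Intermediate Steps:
Y = -31/2 (Y = -4 + (1/4)*(-46) = -4 - 23/2 = -31/2 ≈ -15.500)
R(m) = -2 + m (R(m) = 1*(-2 + m) = -2 + m)
s = -31/2 ≈ -15.500
x(g, Q) = -2 + Q + 2*g (x(g, Q) = (g + Q) + (-2 + g) = (Q + g) + (-2 + g) = -2 + Q + 2*g)
B = 8 (B = 8*1 = 8)
(x(4, 0)*s)*B = ((-2 + 0 + 2*4)*(-31/2))*8 = ((-2 + 0 + 8)*(-31/2))*8 = (6*(-31/2))*8 = -93*8 = -744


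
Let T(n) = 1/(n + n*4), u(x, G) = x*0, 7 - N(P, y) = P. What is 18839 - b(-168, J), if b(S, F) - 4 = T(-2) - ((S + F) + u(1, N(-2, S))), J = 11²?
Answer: 187881/10 ≈ 18788.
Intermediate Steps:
N(P, y) = 7 - P
J = 121
u(x, G) = 0
T(n) = 1/(5*n) (T(n) = 1/(n + 4*n) = 1/(5*n))
b(S, F) = 39/10 - F - S (b(S, F) = 4 + ((⅕)/(-2) - ((S + F) + 0)) = 4 + ((⅕)*(-½) - ((F + S) + 0)) = 4 + (-⅒ - (F + S)) = 4 + (-⅒ + (-F - S)) = 4 + (-⅒ - F - S) = 39/10 - F - S)
18839 - b(-168, J) = 18839 - (39/10 - 1*121 - 1*(-168)) = 18839 - (39/10 - 121 + 168) = 18839 - 1*509/10 = 18839 - 509/10 = 187881/10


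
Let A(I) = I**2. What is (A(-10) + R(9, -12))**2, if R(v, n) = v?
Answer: 11881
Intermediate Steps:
(A(-10) + R(9, -12))**2 = ((-10)**2 + 9)**2 = (100 + 9)**2 = 109**2 = 11881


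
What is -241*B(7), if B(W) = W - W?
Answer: 0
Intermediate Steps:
B(W) = 0
-241*B(7) = -241*0 = 0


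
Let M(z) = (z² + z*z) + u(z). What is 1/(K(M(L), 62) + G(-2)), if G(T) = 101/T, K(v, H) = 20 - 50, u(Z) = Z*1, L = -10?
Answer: -2/161 ≈ -0.012422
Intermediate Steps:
u(Z) = Z
M(z) = z + 2*z² (M(z) = (z² + z*z) + z = (z² + z²) + z = 2*z² + z = z + 2*z²)
K(v, H) = -30
1/(K(M(L), 62) + G(-2)) = 1/(-30 + 101/(-2)) = 1/(-30 + 101*(-½)) = 1/(-30 - 101/2) = 1/(-161/2) = -2/161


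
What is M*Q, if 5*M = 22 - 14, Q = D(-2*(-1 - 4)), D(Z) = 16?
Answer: 128/5 ≈ 25.600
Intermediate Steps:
Q = 16
M = 8/5 (M = (22 - 14)/5 = (⅕)*8 = 8/5 ≈ 1.6000)
M*Q = (8/5)*16 = 128/5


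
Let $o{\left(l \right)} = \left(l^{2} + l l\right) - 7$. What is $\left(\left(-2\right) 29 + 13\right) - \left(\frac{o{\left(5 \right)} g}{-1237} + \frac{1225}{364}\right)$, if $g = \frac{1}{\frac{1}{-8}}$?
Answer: $- \frac{3128943}{64324} \approx -48.643$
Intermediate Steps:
$o{\left(l \right)} = -7 + 2 l^{2}$ ($o{\left(l \right)} = \left(l^{2} + l^{2}\right) - 7 = 2 l^{2} - 7 = -7 + 2 l^{2}$)
$g = -8$ ($g = \frac{1}{- \frac{1}{8}} = -8$)
$\left(\left(-2\right) 29 + 13\right) - \left(\frac{o{\left(5 \right)} g}{-1237} + \frac{1225}{364}\right) = \left(\left(-2\right) 29 + 13\right) - \left(\frac{\left(-7 + 2 \cdot 5^{2}\right) \left(-8\right)}{-1237} + \frac{1225}{364}\right) = \left(-58 + 13\right) - \left(\left(-7 + 2 \cdot 25\right) \left(-8\right) \left(- \frac{1}{1237}\right) + 1225 \cdot \frac{1}{364}\right) = -45 - \left(\left(-7 + 50\right) \left(-8\right) \left(- \frac{1}{1237}\right) + \frac{175}{52}\right) = -45 - \left(43 \left(-8\right) \left(- \frac{1}{1237}\right) + \frac{175}{52}\right) = -45 - \left(\left(-344\right) \left(- \frac{1}{1237}\right) + \frac{175}{52}\right) = -45 - \left(\frac{344}{1237} + \frac{175}{52}\right) = -45 - \frac{234363}{64324} = - \frac{3128943}{64324}$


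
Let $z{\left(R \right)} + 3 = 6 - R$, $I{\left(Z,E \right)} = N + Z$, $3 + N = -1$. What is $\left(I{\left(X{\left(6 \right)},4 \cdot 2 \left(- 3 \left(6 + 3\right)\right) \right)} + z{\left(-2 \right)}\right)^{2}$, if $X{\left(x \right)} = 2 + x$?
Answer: $81$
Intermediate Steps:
$N = -4$ ($N = -3 - 1 = -4$)
$I{\left(Z,E \right)} = -4 + Z$
$z{\left(R \right)} = 3 - R$ ($z{\left(R \right)} = -3 - \left(-6 + R\right) = 3 - R$)
$\left(I{\left(X{\left(6 \right)},4 \cdot 2 \left(- 3 \left(6 + 3\right)\right) \right)} + z{\left(-2 \right)}\right)^{2} = \left(\left(-4 + \left(2 + 6\right)\right) + \left(3 - -2\right)\right)^{2} = \left(\left(-4 + 8\right) + \left(3 + 2\right)\right)^{2} = \left(4 + 5\right)^{2} = 9^{2} = 81$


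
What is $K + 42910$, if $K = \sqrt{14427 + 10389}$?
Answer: $42910 + 4 \sqrt{1551} \approx 43068.0$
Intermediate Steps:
$K = 4 \sqrt{1551}$ ($K = \sqrt{24816} = 4 \sqrt{1551} \approx 157.53$)
$K + 42910 = 4 \sqrt{1551} + 42910 = 42910 + 4 \sqrt{1551}$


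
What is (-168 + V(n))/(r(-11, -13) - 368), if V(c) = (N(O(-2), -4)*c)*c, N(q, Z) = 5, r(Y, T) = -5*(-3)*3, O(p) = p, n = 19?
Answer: -1637/323 ≈ -5.0681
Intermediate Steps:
r(Y, T) = 45 (r(Y, T) = 15*3 = 45)
V(c) = 5*c² (V(c) = (5*c)*c = 5*c²)
(-168 + V(n))/(r(-11, -13) - 368) = (-168 + 5*19²)/(45 - 368) = (-168 + 5*361)/(-323) = (-168 + 1805)*(-1/323) = 1637*(-1/323) = -1637/323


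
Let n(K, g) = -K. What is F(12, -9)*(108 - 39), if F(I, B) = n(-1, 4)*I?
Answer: 828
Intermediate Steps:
F(I, B) = I (F(I, B) = (-1*(-1))*I = 1*I = I)
F(12, -9)*(108 - 39) = 12*(108 - 39) = 12*69 = 828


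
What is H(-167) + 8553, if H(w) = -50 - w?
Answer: 8670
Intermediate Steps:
H(-167) + 8553 = (-50 - 1*(-167)) + 8553 = (-50 + 167) + 8553 = 117 + 8553 = 8670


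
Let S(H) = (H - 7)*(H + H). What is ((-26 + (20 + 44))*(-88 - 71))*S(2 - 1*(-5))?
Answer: 0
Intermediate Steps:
S(H) = 2*H*(-7 + H) (S(H) = (-7 + H)*(2*H) = 2*H*(-7 + H))
((-26 + (20 + 44))*(-88 - 71))*S(2 - 1*(-5)) = ((-26 + (20 + 44))*(-88 - 71))*(2*(2 - 1*(-5))*(-7 + (2 - 1*(-5)))) = ((-26 + 64)*(-159))*(2*(2 + 5)*(-7 + (2 + 5))) = (38*(-159))*(2*7*(-7 + 7)) = -12084*7*0 = -6042*0 = 0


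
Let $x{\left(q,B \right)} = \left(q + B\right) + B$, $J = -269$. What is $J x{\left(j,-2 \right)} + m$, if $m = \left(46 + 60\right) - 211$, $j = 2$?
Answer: $433$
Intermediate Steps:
$m = -105$ ($m = 106 - 211 = -105$)
$x{\left(q,B \right)} = q + 2 B$ ($x{\left(q,B \right)} = \left(B + q\right) + B = q + 2 B$)
$J x{\left(j,-2 \right)} + m = - 269 \left(2 + 2 \left(-2\right)\right) - 105 = - 269 \left(2 - 4\right) - 105 = \left(-269\right) \left(-2\right) - 105 = 538 - 105 = 433$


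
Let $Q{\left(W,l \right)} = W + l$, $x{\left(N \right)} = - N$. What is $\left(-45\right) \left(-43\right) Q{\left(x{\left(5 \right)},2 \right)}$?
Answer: $-5805$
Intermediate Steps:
$\left(-45\right) \left(-43\right) Q{\left(x{\left(5 \right)},2 \right)} = \left(-45\right) \left(-43\right) \left(\left(-1\right) 5 + 2\right) = 1935 \left(-5 + 2\right) = 1935 \left(-3\right) = -5805$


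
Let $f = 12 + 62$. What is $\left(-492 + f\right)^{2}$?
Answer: $174724$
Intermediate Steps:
$f = 74$
$\left(-492 + f\right)^{2} = \left(-492 + 74\right)^{2} = \left(-418\right)^{2} = 174724$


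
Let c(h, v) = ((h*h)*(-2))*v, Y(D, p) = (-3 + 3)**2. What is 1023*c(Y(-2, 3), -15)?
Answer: 0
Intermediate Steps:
Y(D, p) = 0 (Y(D, p) = 0**2 = 0)
c(h, v) = -2*v*h**2 (c(h, v) = (h**2*(-2))*v = (-2*h**2)*v = -2*v*h**2)
1023*c(Y(-2, 3), -15) = 1023*(-2*(-15)*0**2) = 1023*(-2*(-15)*0) = 1023*0 = 0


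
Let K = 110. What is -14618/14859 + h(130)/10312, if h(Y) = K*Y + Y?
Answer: 31837277/76613004 ≈ 0.41556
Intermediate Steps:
h(Y) = 111*Y (h(Y) = 110*Y + Y = 111*Y)
-14618/14859 + h(130)/10312 = -14618/14859 + (111*130)/10312 = -14618*1/14859 + 14430*(1/10312) = -14618/14859 + 7215/5156 = 31837277/76613004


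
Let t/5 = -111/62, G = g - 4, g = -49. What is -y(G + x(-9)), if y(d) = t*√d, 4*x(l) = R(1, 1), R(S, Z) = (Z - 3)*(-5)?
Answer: 555*I*√202/124 ≈ 63.613*I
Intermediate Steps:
R(S, Z) = 15 - 5*Z (R(S, Z) = (-3 + Z)*(-5) = 15 - 5*Z)
x(l) = 5/2 (x(l) = (15 - 5*1)/4 = (15 - 5)/4 = (¼)*10 = 5/2)
G = -53 (G = -49 - 4 = -53)
t = -555/62 (t = 5*(-111/62) = -555/62 ≈ -8.9516)
y(d) = -555*√d/62
-y(G + x(-9)) = -(-555)*√(-53 + 5/2)/62 = -(-555)*√(-101/2)/62 = -(-555)*I*√202/2/62 = -(-555)*I*√202/124 = 555*I*√202/124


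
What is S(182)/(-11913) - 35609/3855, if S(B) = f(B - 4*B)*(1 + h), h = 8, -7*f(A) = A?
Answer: -142305409/15308205 ≈ -9.2960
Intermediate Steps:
f(A) = -A/7
S(B) = 27*B/7 (S(B) = (-(B - 4*B)/7)*(1 + 8) = -(-3)*B/7*9 = (3*B/7)*9 = 27*B/7)
S(182)/(-11913) - 35609/3855 = ((27/7)*182)/(-11913) - 35609/3855 = 702*(-1/11913) - 35609*1/3855 = -234/3971 - 35609/3855 = -142305409/15308205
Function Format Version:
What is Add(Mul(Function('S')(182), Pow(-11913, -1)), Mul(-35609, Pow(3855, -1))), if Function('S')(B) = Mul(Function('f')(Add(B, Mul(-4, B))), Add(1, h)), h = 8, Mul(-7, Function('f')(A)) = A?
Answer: Rational(-142305409, 15308205) ≈ -9.2960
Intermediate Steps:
Function('f')(A) = Mul(Rational(-1, 7), A)
Function('S')(B) = Mul(Rational(27, 7), B) (Function('S')(B) = Mul(Mul(Rational(-1, 7), Add(B, Mul(-4, B))), Add(1, 8)) = Mul(Mul(Rational(-1, 7), Mul(-3, B)), 9) = Mul(Mul(Rational(3, 7), B), 9) = Mul(Rational(27, 7), B))
Add(Mul(Function('S')(182), Pow(-11913, -1)), Mul(-35609, Pow(3855, -1))) = Add(Mul(Mul(Rational(27, 7), 182), Pow(-11913, -1)), Mul(-35609, Pow(3855, -1))) = Add(Mul(702, Rational(-1, 11913)), Mul(-35609, Rational(1, 3855))) = Add(Rational(-234, 3971), Rational(-35609, 3855)) = Rational(-142305409, 15308205)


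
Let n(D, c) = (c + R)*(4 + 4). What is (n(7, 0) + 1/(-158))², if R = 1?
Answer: 1595169/24964 ≈ 63.899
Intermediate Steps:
n(D, c) = 8 + 8*c (n(D, c) = (c + 1)*(4 + 4) = (1 + c)*8 = 8 + 8*c)
(n(7, 0) + 1/(-158))² = ((8 + 8*0) + 1/(-158))² = ((8 + 0) - 1/158)² = (8 - 1/158)² = (1263/158)² = 1595169/24964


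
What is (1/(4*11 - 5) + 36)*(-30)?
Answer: -14050/13 ≈ -1080.8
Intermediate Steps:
(1/(4*11 - 5) + 36)*(-30) = (1/(44 - 5) + 36)*(-30) = (1/39 + 36)*(-30) = (1405/39)*(-30) = -14050/13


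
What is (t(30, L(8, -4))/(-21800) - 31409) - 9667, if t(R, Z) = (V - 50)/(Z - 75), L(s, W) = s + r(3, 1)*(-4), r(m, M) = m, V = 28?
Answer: -35370543611/861100 ≈ -41076.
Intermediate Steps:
L(s, W) = -12 + s (L(s, W) = s + 3*(-4) = s - 12 = -12 + s)
t(R, Z) = -22/(-75 + Z) (t(R, Z) = (28 - 50)/(Z - 75) = -22/(-75 + Z))
(t(30, L(8, -4))/(-21800) - 31409) - 9667 = (-22/(-75 + (-12 + 8))/(-21800) - 31409) - 9667 = (-22/(-75 - 4)*(-1/21800) - 31409) - 9667 = (-22/(-79)*(-1/21800) - 31409) - 9667 = (-22*(-1/79)*(-1/21800) - 31409) - 9667 = ((22/79)*(-1/21800) - 31409) - 9667 = (-11/861100 - 31409) - 9667 = -27046289911/861100 - 9667 = -35370543611/861100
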